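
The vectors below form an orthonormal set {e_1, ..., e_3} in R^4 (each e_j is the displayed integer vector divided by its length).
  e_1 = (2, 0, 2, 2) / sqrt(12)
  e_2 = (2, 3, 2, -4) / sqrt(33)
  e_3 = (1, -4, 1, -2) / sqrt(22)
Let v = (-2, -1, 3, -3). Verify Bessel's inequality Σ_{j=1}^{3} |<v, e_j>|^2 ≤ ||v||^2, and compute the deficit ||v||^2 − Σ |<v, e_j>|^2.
Σ |<v, e_j>|^2 = 21/2; ||v||^2 = 23; deficit = 25/2

Write each e_j = u_j / sqrt(<u_j, u_j>) where u_j is the displayed integer vector. Then <v, e_j> = <v, u_j> / sqrt(<u_j, u_j>), so |<v, e_j>|^2 = <v, u_j>^2 / <u_j, u_j>.
Coefficients: <v, e_1> = -4/sqrt(12), <v, e_2> = 11/sqrt(33), <v, e_3> = 11/sqrt(22).
Square and sum: Σ |<v, e_j>|^2 = 21/2.
Compute ||v||^2 = v·v = 23.
Deficit = 23 − 21/2 = 25/2 ≥ 0, confirming Bessel's inequality. (The deficit equals ||v − Σ <v,e_j> e_j||^2, the squared distance from v to span{e_j}.)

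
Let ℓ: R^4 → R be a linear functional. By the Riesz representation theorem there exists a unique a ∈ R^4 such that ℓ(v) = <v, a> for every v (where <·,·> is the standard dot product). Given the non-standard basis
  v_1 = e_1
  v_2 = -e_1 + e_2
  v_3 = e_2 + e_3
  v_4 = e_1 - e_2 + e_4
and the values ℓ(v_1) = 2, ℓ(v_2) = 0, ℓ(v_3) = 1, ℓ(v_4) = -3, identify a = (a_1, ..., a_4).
a = (2, 2, -1, -3)

Write a = (a_1, ..., a_4) in the standard basis. For each basis vector v_i, ℓ(v_i) = <v_i, a> is a linear equation in the a_j's. Collect the n equations into a matrix system V a = ℓ, where row i of V is v_i (expressed in the standard basis). Since V is invertible (lower-triangular with 1s on the diagonal, up to permutation), solve by back-substitution:
  V =
[[1, 0, 0, 0],
 [-1, 1, 0, 0],
 [0, 1, 1, 0],
 [1, -1, 0, 1]]
  V a = (2, 0, 1, -3)
Solving gives a = (2, 2, -1, -3).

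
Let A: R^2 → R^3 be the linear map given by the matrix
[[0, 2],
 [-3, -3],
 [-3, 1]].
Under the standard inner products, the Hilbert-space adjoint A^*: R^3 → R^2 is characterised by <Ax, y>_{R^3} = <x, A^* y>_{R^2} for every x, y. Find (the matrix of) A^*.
A^* = A^T =
[[0, -3, -3],
 [2, -3, 1]]

For real matrices with standard dot products, the defining identity <Ax, y> = <x, A^* y> gives (Ax)^T y = x^T (A^*) y, i.e. x^T A^T y = x^T (A^*) y. Since this holds for all x, y, we must have A^* = A^T. Therefore
A^* =
[[0, -3, -3],
 [2, -3, 1]].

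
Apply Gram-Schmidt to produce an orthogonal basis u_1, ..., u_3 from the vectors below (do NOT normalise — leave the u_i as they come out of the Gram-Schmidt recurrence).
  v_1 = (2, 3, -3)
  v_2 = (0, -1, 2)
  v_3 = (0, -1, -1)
Orthogonal basis:
  u_1 = (2, 3, -3)
  u_2 = (9/11, 5/22, 17/22)
  u_3 = (18/29, -24/29, -12/29)

Apply the Gram-Schmidt recurrence
  u_1 = v_1
  u_i = v_i − Σ_{j<i} ((v_i · u_j) / (u_j · u_j)) · u_j.

Step by step this gives:
  u_1 = (2, 3, -3)
  u_2 = (9/11, 5/22, 17/22)
  u_3 = (18/29, -24/29, -12/29)

Orthogonality check:
  u_2 · u_1 = 0 (should be 0)
  u_3 · u_1 = 0 (should be 0)
  u_3 · u_2 = 0 (should be 0)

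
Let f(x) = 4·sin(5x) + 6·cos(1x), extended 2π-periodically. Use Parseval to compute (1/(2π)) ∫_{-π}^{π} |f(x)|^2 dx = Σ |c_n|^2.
Σ |c_n|^2 = 26

Expand |f|^2 and use orthogonality of {sin(nx), cos(mx)} on [-π, π]:
  ∫_{-π}^{π} sin(nx)^2 dx = π, ∫ cos(mx)^2 dx = π, and cross terms integrate to 0.
So ∫_{-π}^{π} f(x)^2 dx = 4^2 · π + 6^2 · π = (16 + 36)π.
Divide by 2π: (16 + 36)/2 = 26.
By Parseval, this equals Σ |c_n|^2.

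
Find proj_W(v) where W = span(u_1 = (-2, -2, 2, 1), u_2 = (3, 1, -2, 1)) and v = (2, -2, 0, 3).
proj_W(v) = (64/37, -60/37, -2/37, 123/37)

Set up U = [u_1 | ... | u_2] ∈ R^(4×2). The projector onto W = col(U) is P = U (U^T U)^(-1) U^T.
Compute U^T U =
  [13, -11]
  [-11, 15],
and U^T v = (3, 7).
Solve U^T U · c = U^T v for the coefficients: c = (61/37, 62/37). The projection is proj_W(v) = U c.
Check: (v - proj_W(v)) · u_1 = 0  (should be 0).
Check: (v - proj_W(v)) · u_2 = 0  (should be 0).
Result: proj_W(v) = (64/37, -60/37, -2/37, 123/37).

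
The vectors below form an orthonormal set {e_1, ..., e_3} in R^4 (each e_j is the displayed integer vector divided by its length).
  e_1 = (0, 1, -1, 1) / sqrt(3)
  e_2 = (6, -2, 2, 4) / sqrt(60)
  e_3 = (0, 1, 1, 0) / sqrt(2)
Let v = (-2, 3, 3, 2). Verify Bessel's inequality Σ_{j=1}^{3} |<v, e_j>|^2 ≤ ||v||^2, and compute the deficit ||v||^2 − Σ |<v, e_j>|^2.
Σ |<v, e_j>|^2 = 98/5; ||v||^2 = 26; deficit = 32/5

Write each e_j = u_j / sqrt(<u_j, u_j>) where u_j is the displayed integer vector. Then <v, e_j> = <v, u_j> / sqrt(<u_j, u_j>), so |<v, e_j>|^2 = <v, u_j>^2 / <u_j, u_j>.
Coefficients: <v, e_1> = 2/sqrt(3), <v, e_2> = -4/sqrt(60), <v, e_3> = 6/sqrt(2).
Square and sum: Σ |<v, e_j>|^2 = 98/5.
Compute ||v||^2 = v·v = 26.
Deficit = 26 − 98/5 = 32/5 ≥ 0, confirming Bessel's inequality. (The deficit equals ||v − Σ <v,e_j> e_j||^2, the squared distance from v to span{e_j}.)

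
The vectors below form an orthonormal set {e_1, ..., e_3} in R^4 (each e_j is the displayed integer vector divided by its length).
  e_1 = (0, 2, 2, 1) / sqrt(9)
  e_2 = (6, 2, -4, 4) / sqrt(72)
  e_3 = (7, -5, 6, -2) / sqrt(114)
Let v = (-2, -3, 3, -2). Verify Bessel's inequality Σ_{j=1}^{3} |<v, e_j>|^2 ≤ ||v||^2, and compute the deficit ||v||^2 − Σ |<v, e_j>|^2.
Σ |<v, e_j>|^2 = 1433/57; ||v||^2 = 26; deficit = 49/57

Write each e_j = u_j / sqrt(<u_j, u_j>) where u_j is the displayed integer vector. Then <v, e_j> = <v, u_j> / sqrt(<u_j, u_j>), so |<v, e_j>|^2 = <v, u_j>^2 / <u_j, u_j>.
Coefficients: <v, e_1> = -2/sqrt(9), <v, e_2> = -38/sqrt(72), <v, e_3> = 23/sqrt(114).
Square and sum: Σ |<v, e_j>|^2 = 1433/57.
Compute ||v||^2 = v·v = 26.
Deficit = 26 − 1433/57 = 49/57 ≥ 0, confirming Bessel's inequality. (The deficit equals ||v − Σ <v,e_j> e_j||^2, the squared distance from v to span{e_j}.)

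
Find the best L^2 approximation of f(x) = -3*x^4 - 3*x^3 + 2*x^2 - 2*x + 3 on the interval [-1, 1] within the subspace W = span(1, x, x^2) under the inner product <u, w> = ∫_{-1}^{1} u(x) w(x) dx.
g(x) = -4*x^2/7 - 19*x/5 + 114/35

The best approximation g ∈ W is the orthogonal projection of f onto W. Writing g = a_0 + a_1 x + a_2 x^2, the coefficients solve the normal equations G · a = b where
  G_{ij} = <φ_i, φ_j> and b_i = <f, φ_i>, with φ_0 = 1, φ_1 = x, φ_2 = x^2.
G =
  [2, 0, 2/3]
  [0, 2/3, 0]
  [2/3, 0, 2/5],
b = (92/15, -38/15, 68/35).
Solving gives a_0 = 114/35, a_1 = -19/5, a_2 = -4/7, so
  g(x) = -4*x^2/7 - 19*x/5 + 114/35.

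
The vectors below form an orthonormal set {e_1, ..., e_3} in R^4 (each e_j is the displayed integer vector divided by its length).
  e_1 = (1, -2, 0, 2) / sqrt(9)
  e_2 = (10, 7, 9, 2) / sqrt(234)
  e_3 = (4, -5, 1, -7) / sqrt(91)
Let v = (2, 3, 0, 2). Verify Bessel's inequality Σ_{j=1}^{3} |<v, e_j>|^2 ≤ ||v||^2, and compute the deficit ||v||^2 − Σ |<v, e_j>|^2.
Σ |<v, e_j>|^2 = 27/2; ||v||^2 = 17; deficit = 7/2

Write each e_j = u_j / sqrt(<u_j, u_j>) where u_j is the displayed integer vector. Then <v, e_j> = <v, u_j> / sqrt(<u_j, u_j>), so |<v, e_j>|^2 = <v, u_j>^2 / <u_j, u_j>.
Coefficients: <v, e_1> = 0/sqrt(9), <v, e_2> = 45/sqrt(234), <v, e_3> = -21/sqrt(91).
Square and sum: Σ |<v, e_j>|^2 = 27/2.
Compute ||v||^2 = v·v = 17.
Deficit = 17 − 27/2 = 7/2 ≥ 0, confirming Bessel's inequality. (The deficit equals ||v − Σ <v,e_j> e_j||^2, the squared distance from v to span{e_j}.)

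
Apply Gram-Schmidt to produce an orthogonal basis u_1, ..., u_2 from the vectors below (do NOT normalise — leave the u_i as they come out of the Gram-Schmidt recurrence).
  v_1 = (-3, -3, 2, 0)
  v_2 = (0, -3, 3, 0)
Orthogonal basis:
  u_1 = (-3, -3, 2, 0)
  u_2 = (45/22, -21/22, 18/11, 0)

Apply the Gram-Schmidt recurrence
  u_1 = v_1
  u_i = v_i − Σ_{j<i} ((v_i · u_j) / (u_j · u_j)) · u_j.

Step by step this gives:
  u_1 = (-3, -3, 2, 0)
  u_2 = (45/22, -21/22, 18/11, 0)

Orthogonality check:
  u_2 · u_1 = 0 (should be 0)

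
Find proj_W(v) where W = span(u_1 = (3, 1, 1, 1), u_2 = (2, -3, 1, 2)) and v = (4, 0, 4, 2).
proj_W(v) = (71/15, -2/15, 26/15, 11/5)

Set up U = [u_1 | ... | u_2] ∈ R^(4×2). The projector onto W = col(U) is P = U (U^T U)^(-1) U^T.
Compute U^T U =
  [12, 6]
  [6, 18],
and U^T v = (18, 16).
Solve U^T U · c = U^T v for the coefficients: c = (19/15, 7/15). The projection is proj_W(v) = U c.
Check: (v - proj_W(v)) · u_1 = 0  (should be 0).
Check: (v - proj_W(v)) · u_2 = 0  (should be 0).
Result: proj_W(v) = (71/15, -2/15, 26/15, 11/5).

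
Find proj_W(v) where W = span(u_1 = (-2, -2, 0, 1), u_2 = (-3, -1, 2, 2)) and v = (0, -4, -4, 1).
proj_W(v) = (-20/31, -128/31, -108/31, -17/31)

Set up U = [u_1 | ... | u_2] ∈ R^(4×2). The projector onto W = col(U) is P = U (U^T U)^(-1) U^T.
Compute U^T U =
  [9, 10]
  [10, 18],
and U^T v = (9, -2).
Solve U^T U · c = U^T v for the coefficients: c = (91/31, -54/31). The projection is proj_W(v) = U c.
Check: (v - proj_W(v)) · u_1 = 0  (should be 0).
Check: (v - proj_W(v)) · u_2 = 0  (should be 0).
Result: proj_W(v) = (-20/31, -128/31, -108/31, -17/31).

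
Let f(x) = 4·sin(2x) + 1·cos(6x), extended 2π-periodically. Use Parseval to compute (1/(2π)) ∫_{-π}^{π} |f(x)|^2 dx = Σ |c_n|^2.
Σ |c_n|^2 = 17/2

Expand |f|^2 and use orthogonality of {sin(nx), cos(mx)} on [-π, π]:
  ∫_{-π}^{π} sin(nx)^2 dx = π, ∫ cos(mx)^2 dx = π, and cross terms integrate to 0.
So ∫_{-π}^{π} f(x)^2 dx = 4^2 · π + 1^2 · π = (16 + 1)π.
Divide by 2π: (16 + 1)/2 = 17/2.
By Parseval, this equals Σ |c_n|^2.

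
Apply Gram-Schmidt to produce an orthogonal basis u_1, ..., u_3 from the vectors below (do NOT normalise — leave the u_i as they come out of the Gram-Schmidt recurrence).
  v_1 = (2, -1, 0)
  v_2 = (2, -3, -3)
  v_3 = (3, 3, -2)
Orthogonal basis:
  u_1 = (2, -1, 0)
  u_2 = (-4/5, -8/5, -3)
  u_3 = (105/61, 210/61, -140/61)

Apply the Gram-Schmidt recurrence
  u_1 = v_1
  u_i = v_i − Σ_{j<i} ((v_i · u_j) / (u_j · u_j)) · u_j.

Step by step this gives:
  u_1 = (2, -1, 0)
  u_2 = (-4/5, -8/5, -3)
  u_3 = (105/61, 210/61, -140/61)

Orthogonality check:
  u_2 · u_1 = 0 (should be 0)
  u_3 · u_1 = 0 (should be 0)
  u_3 · u_2 = 0 (should be 0)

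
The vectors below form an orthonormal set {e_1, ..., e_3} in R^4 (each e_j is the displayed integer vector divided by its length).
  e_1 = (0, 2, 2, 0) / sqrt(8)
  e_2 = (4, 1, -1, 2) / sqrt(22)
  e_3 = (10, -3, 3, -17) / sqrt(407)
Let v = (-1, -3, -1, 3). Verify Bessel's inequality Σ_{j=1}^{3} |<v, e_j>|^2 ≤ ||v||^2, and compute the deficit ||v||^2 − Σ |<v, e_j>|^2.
Σ |<v, e_j>|^2 = 571/37; ||v||^2 = 20; deficit = 169/37

Write each e_j = u_j / sqrt(<u_j, u_j>) where u_j is the displayed integer vector. Then <v, e_j> = <v, u_j> / sqrt(<u_j, u_j>), so |<v, e_j>|^2 = <v, u_j>^2 / <u_j, u_j>.
Coefficients: <v, e_1> = -8/sqrt(8), <v, e_2> = 0/sqrt(22), <v, e_3> = -55/sqrt(407).
Square and sum: Σ |<v, e_j>|^2 = 571/37.
Compute ||v||^2 = v·v = 20.
Deficit = 20 − 571/37 = 169/37 ≥ 0, confirming Bessel's inequality. (The deficit equals ||v − Σ <v,e_j> e_j||^2, the squared distance from v to span{e_j}.)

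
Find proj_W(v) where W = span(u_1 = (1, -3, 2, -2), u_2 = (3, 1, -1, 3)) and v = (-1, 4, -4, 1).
proj_W(v) = (-129/74, 287/74, -94/37, 84/37)

Set up U = [u_1 | ... | u_2] ∈ R^(4×2). The projector onto W = col(U) is P = U (U^T U)^(-1) U^T.
Compute U^T U =
  [18, -8]
  [-8, 20],
and U^T v = (-23, 8).
Solve U^T U · c = U^T v for the coefficients: c = (-99/74, -5/37). The projection is proj_W(v) = U c.
Check: (v - proj_W(v)) · u_1 = 0  (should be 0).
Check: (v - proj_W(v)) · u_2 = 0  (should be 0).
Result: proj_W(v) = (-129/74, 287/74, -94/37, 84/37).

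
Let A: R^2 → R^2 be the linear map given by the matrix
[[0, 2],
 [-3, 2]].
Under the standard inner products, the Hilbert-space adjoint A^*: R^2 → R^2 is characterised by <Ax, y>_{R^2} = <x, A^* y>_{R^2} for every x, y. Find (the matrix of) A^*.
A^* = A^T =
[[0, -3],
 [2, 2]]

For real matrices with standard dot products, the defining identity <Ax, y> = <x, A^* y> gives (Ax)^T y = x^T (A^*) y, i.e. x^T A^T y = x^T (A^*) y. Since this holds for all x, y, we must have A^* = A^T. Therefore
A^* =
[[0, -3],
 [2, 2]].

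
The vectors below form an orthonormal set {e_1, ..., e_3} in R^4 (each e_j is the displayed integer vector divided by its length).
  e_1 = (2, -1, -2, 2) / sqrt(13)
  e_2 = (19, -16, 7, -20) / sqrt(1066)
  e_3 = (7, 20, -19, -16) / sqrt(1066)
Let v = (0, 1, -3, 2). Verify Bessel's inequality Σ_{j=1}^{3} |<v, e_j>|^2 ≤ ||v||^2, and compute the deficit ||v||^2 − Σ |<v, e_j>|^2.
Σ |<v, e_j>|^2 = 178/13; ||v||^2 = 14; deficit = 4/13

Write each e_j = u_j / sqrt(<u_j, u_j>) where u_j is the displayed integer vector. Then <v, e_j> = <v, u_j> / sqrt(<u_j, u_j>), so |<v, e_j>|^2 = <v, u_j>^2 / <u_j, u_j>.
Coefficients: <v, e_1> = 9/sqrt(13), <v, e_2> = -77/sqrt(1066), <v, e_3> = 45/sqrt(1066).
Square and sum: Σ |<v, e_j>|^2 = 178/13.
Compute ||v||^2 = v·v = 14.
Deficit = 14 − 178/13 = 4/13 ≥ 0, confirming Bessel's inequality. (The deficit equals ||v − Σ <v,e_j> e_j||^2, the squared distance from v to span{e_j}.)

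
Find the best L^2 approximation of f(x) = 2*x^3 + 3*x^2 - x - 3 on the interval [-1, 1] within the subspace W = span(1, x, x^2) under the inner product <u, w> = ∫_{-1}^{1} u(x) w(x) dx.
g(x) = 3*x^2 + x/5 - 3

The best approximation g ∈ W is the orthogonal projection of f onto W. Writing g = a_0 + a_1 x + a_2 x^2, the coefficients solve the normal equations G · a = b where
  G_{ij} = <φ_i, φ_j> and b_i = <f, φ_i>, with φ_0 = 1, φ_1 = x, φ_2 = x^2.
G =
  [2, 0, 2/3]
  [0, 2/3, 0]
  [2/3, 0, 2/5],
b = (-4, 2/15, -4/5).
Solving gives a_0 = -3, a_1 = 1/5, a_2 = 3, so
  g(x) = 3*x^2 + x/5 - 3.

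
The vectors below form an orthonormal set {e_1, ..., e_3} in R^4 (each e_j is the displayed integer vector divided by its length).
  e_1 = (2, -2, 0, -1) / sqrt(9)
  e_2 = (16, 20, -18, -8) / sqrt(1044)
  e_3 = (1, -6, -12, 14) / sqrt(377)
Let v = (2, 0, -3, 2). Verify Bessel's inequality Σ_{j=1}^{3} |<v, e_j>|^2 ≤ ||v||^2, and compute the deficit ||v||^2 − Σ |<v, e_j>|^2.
Σ |<v, e_j>|^2 = 217/13; ||v||^2 = 17; deficit = 4/13

Write each e_j = u_j / sqrt(<u_j, u_j>) where u_j is the displayed integer vector. Then <v, e_j> = <v, u_j> / sqrt(<u_j, u_j>), so |<v, e_j>|^2 = <v, u_j>^2 / <u_j, u_j>.
Coefficients: <v, e_1> = 2/sqrt(9), <v, e_2> = 70/sqrt(1044), <v, e_3> = 66/sqrt(377).
Square and sum: Σ |<v, e_j>|^2 = 217/13.
Compute ||v||^2 = v·v = 17.
Deficit = 17 − 217/13 = 4/13 ≥ 0, confirming Bessel's inequality. (The deficit equals ||v − Σ <v,e_j> e_j||^2, the squared distance from v to span{e_j}.)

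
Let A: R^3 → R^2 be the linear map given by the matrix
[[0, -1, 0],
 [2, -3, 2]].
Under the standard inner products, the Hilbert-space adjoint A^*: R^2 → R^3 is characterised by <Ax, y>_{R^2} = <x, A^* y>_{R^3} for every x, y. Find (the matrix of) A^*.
A^* = A^T =
[[0, 2],
 [-1, -3],
 [0, 2]]

For real matrices with standard dot products, the defining identity <Ax, y> = <x, A^* y> gives (Ax)^T y = x^T (A^*) y, i.e. x^T A^T y = x^T (A^*) y. Since this holds for all x, y, we must have A^* = A^T. Therefore
A^* =
[[0, 2],
 [-1, -3],
 [0, 2]].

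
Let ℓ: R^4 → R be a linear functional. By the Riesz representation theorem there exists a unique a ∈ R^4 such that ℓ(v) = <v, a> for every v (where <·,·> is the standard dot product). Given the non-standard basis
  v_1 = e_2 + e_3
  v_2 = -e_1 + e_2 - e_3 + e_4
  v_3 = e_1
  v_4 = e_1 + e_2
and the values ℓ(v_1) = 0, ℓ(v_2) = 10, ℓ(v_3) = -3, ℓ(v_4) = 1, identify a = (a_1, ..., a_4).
a = (-3, 4, -4, -1)

Write a = (a_1, ..., a_4) in the standard basis. For each basis vector v_i, ℓ(v_i) = <v_i, a> is a linear equation in the a_j's. Collect the n equations into a matrix system V a = ℓ, where row i of V is v_i (expressed in the standard basis). Since V is invertible (lower-triangular with 1s on the diagonal, up to permutation), solve by back-substitution:
  V =
[[0, 1, 1, 0],
 [-1, 1, -1, 1],
 [1, 0, 0, 0],
 [1, 1, 0, 0]]
  V a = (0, 10, -3, 1)
Solving gives a = (-3, 4, -4, -1).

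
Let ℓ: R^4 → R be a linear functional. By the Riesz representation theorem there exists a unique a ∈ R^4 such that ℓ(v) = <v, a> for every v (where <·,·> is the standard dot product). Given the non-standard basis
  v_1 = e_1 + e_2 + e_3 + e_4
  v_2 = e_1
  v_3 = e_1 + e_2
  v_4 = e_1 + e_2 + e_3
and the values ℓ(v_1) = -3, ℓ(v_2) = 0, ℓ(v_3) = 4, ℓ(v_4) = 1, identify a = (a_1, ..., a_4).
a = (0, 4, -3, -4)

Write a = (a_1, ..., a_4) in the standard basis. For each basis vector v_i, ℓ(v_i) = <v_i, a> is a linear equation in the a_j's. Collect the n equations into a matrix system V a = ℓ, where row i of V is v_i (expressed in the standard basis). Since V is invertible (lower-triangular with 1s on the diagonal, up to permutation), solve by back-substitution:
  V =
[[1, 1, 1, 1],
 [1, 0, 0, 0],
 [1, 1, 0, 0],
 [1, 1, 1, 0]]
  V a = (-3, 0, 4, 1)
Solving gives a = (0, 4, -3, -4).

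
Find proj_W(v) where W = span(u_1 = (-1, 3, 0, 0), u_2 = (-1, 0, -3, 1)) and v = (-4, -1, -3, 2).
proj_W(v) = (-145/109, -12/109, -447/109, 149/109)

Set up U = [u_1 | ... | u_2] ∈ R^(4×2). The projector onto W = col(U) is P = U (U^T U)^(-1) U^T.
Compute U^T U =
  [10, 1]
  [1, 11],
and U^T v = (1, 15).
Solve U^T U · c = U^T v for the coefficients: c = (-4/109, 149/109). The projection is proj_W(v) = U c.
Check: (v - proj_W(v)) · u_1 = 0  (should be 0).
Check: (v - proj_W(v)) · u_2 = 0  (should be 0).
Result: proj_W(v) = (-145/109, -12/109, -447/109, 149/109).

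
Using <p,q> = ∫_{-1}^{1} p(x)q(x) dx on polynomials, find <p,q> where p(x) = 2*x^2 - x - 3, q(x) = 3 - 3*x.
<p,q> = -12

Expand the product: p(x)·q(x) = -6*x^3 + 9*x^2 + 6*x - 9.
∫_{-1}^{1} of each monomial x^k gives [2/(k+1) if k even, 0 if k odd]. Integrating term-by-term (or equivalently evaluating the antiderivative F(x) = -3*x^4/2 + 3*x^3 + 3*x^2 - 9*x at the endpoints):
  F(1) − F(−1) = -9/2 − (15/2) = -12.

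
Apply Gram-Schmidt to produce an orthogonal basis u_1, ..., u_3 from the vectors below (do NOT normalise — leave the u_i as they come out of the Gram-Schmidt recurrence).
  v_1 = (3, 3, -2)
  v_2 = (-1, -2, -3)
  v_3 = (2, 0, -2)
Orthogonal basis:
  u_1 = (3, 3, -2)
  u_2 = (-13/22, -35/22, -36/11)
  u_3 = (20/23, -220/299, 60/299)

Apply the Gram-Schmidt recurrence
  u_1 = v_1
  u_i = v_i − Σ_{j<i} ((v_i · u_j) / (u_j · u_j)) · u_j.

Step by step this gives:
  u_1 = (3, 3, -2)
  u_2 = (-13/22, -35/22, -36/11)
  u_3 = (20/23, -220/299, 60/299)

Orthogonality check:
  u_2 · u_1 = 0 (should be 0)
  u_3 · u_1 = 0 (should be 0)
  u_3 · u_2 = 0 (should be 0)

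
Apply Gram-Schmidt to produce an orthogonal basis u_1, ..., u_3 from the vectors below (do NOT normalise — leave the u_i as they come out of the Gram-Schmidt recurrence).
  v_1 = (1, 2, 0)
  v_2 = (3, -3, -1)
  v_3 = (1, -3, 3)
Orthogonal basis:
  u_1 = (1, 2, 0)
  u_2 = (18/5, -9/5, -1)
  u_3 = (32/43, -16/43, 144/43)

Apply the Gram-Schmidt recurrence
  u_1 = v_1
  u_i = v_i − Σ_{j<i} ((v_i · u_j) / (u_j · u_j)) · u_j.

Step by step this gives:
  u_1 = (1, 2, 0)
  u_2 = (18/5, -9/5, -1)
  u_3 = (32/43, -16/43, 144/43)

Orthogonality check:
  u_2 · u_1 = 0 (should be 0)
  u_3 · u_1 = 0 (should be 0)
  u_3 · u_2 = 0 (should be 0)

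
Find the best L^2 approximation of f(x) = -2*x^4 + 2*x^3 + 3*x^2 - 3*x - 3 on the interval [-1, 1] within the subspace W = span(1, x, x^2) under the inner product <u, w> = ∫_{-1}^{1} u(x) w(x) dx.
g(x) = 9*x^2/7 - 9*x/5 - 99/35

The best approximation g ∈ W is the orthogonal projection of f onto W. Writing g = a_0 + a_1 x + a_2 x^2, the coefficients solve the normal equations G · a = b where
  G_{ij} = <φ_i, φ_j> and b_i = <f, φ_i>, with φ_0 = 1, φ_1 = x, φ_2 = x^2.
G =
  [2, 0, 2/3]
  [0, 2/3, 0]
  [2/3, 0, 2/5],
b = (-24/5, -6/5, -48/35).
Solving gives a_0 = -99/35, a_1 = -9/5, a_2 = 9/7, so
  g(x) = 9*x^2/7 - 9*x/5 - 99/35.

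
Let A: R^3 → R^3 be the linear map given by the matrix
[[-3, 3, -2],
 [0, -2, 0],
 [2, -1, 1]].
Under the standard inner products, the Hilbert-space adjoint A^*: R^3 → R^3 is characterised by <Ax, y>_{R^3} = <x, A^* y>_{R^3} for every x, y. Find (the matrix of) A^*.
A^* = A^T =
[[-3, 0, 2],
 [3, -2, -1],
 [-2, 0, 1]]

For real matrices with standard dot products, the defining identity <Ax, y> = <x, A^* y> gives (Ax)^T y = x^T (A^*) y, i.e. x^T A^T y = x^T (A^*) y. Since this holds for all x, y, we must have A^* = A^T. Therefore
A^* =
[[-3, 0, 2],
 [3, -2, -1],
 [-2, 0, 1]].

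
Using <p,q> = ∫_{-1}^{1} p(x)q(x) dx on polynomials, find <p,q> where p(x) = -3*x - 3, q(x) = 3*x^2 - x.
<p,q> = -4

Expand the product: p(x)·q(x) = -9*x^3 - 6*x^2 + 3*x.
∫_{-1}^{1} of each monomial x^k gives [2/(k+1) if k even, 0 if k odd]. Integrating term-by-term (or equivalently evaluating the antiderivative F(x) = -9*x^4/4 - 2*x^3 + 3*x^2/2 at the endpoints):
  F(1) − F(−1) = -11/4 − (5/4) = -4.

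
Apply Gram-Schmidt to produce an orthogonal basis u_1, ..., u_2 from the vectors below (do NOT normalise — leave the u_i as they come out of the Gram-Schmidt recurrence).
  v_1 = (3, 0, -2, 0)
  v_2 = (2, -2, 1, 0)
Orthogonal basis:
  u_1 = (3, 0, -2, 0)
  u_2 = (14/13, -2, 21/13, 0)

Apply the Gram-Schmidt recurrence
  u_1 = v_1
  u_i = v_i − Σ_{j<i} ((v_i · u_j) / (u_j · u_j)) · u_j.

Step by step this gives:
  u_1 = (3, 0, -2, 0)
  u_2 = (14/13, -2, 21/13, 0)

Orthogonality check:
  u_2 · u_1 = 0 (should be 0)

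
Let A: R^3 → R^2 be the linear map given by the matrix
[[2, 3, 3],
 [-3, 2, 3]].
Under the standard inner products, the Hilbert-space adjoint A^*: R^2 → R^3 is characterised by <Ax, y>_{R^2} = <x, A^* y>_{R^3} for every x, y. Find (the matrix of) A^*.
A^* = A^T =
[[2, -3],
 [3, 2],
 [3, 3]]

For real matrices with standard dot products, the defining identity <Ax, y> = <x, A^* y> gives (Ax)^T y = x^T (A^*) y, i.e. x^T A^T y = x^T (A^*) y. Since this holds for all x, y, we must have A^* = A^T. Therefore
A^* =
[[2, -3],
 [3, 2],
 [3, 3]].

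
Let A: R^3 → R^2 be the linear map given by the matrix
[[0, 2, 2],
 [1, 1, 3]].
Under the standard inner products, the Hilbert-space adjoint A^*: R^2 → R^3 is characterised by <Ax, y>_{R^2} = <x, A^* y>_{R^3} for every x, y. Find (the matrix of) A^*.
A^* = A^T =
[[0, 1],
 [2, 1],
 [2, 3]]

For real matrices with standard dot products, the defining identity <Ax, y> = <x, A^* y> gives (Ax)^T y = x^T (A^*) y, i.e. x^T A^T y = x^T (A^*) y. Since this holds for all x, y, we must have A^* = A^T. Therefore
A^* =
[[0, 1],
 [2, 1],
 [2, 3]].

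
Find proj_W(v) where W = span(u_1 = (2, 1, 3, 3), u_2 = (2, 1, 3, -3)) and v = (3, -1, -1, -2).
proj_W(v) = (2/7, 1/7, 3/7, -2)

Set up U = [u_1 | ... | u_2] ∈ R^(4×2). The projector onto W = col(U) is P = U (U^T U)^(-1) U^T.
Compute U^T U =
  [23, 5]
  [5, 23],
and U^T v = (-4, 8).
Solve U^T U · c = U^T v for the coefficients: c = (-11/42, 17/42). The projection is proj_W(v) = U c.
Check: (v - proj_W(v)) · u_1 = 0  (should be 0).
Check: (v - proj_W(v)) · u_2 = 0  (should be 0).
Result: proj_W(v) = (2/7, 1/7, 3/7, -2).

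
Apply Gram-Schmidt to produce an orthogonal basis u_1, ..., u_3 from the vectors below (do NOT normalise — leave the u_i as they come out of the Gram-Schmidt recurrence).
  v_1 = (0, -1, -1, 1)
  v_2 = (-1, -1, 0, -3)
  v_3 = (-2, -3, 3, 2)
Orthogonal basis:
  u_1 = (0, -1, -1, 1)
  u_2 = (-1, -5/3, -2/3, -7/3)
  u_3 = (-57/29, -66/29, 107/29, 41/29)

Apply the Gram-Schmidt recurrence
  u_1 = v_1
  u_i = v_i − Σ_{j<i} ((v_i · u_j) / (u_j · u_j)) · u_j.

Step by step this gives:
  u_1 = (0, -1, -1, 1)
  u_2 = (-1, -5/3, -2/3, -7/3)
  u_3 = (-57/29, -66/29, 107/29, 41/29)

Orthogonality check:
  u_2 · u_1 = 0 (should be 0)
  u_3 · u_1 = 0 (should be 0)
  u_3 · u_2 = 0 (should be 0)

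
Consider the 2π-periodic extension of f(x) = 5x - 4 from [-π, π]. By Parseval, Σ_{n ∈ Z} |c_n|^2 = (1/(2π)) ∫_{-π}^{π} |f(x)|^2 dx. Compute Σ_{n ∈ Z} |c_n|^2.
Σ |c_n|^2 = 25π^2/3 + 16

Expand and integrate term by term over [-π, π]:
  ∫ (5x)^2 dx = 25·(2π^3/3); ∫ 2·5·(-4)·x dx = 0 (odd integrand); ∫ (-4)^2 dx = 16·2π.
So (1/(2π)) ∫_{-π}^{π} (5x - 4)^2 dx = 25π^2/3 + 16 = 25π^2/3 + 16.
Parseval ⇒ Σ |c_n|^2 = 25π^2/3 + 16.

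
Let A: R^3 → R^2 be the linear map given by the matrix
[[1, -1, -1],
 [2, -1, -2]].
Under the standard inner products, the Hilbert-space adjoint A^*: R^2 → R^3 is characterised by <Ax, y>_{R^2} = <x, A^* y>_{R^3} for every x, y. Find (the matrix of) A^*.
A^* = A^T =
[[1, 2],
 [-1, -1],
 [-1, -2]]

For real matrices with standard dot products, the defining identity <Ax, y> = <x, A^* y> gives (Ax)^T y = x^T (A^*) y, i.e. x^T A^T y = x^T (A^*) y. Since this holds for all x, y, we must have A^* = A^T. Therefore
A^* =
[[1, 2],
 [-1, -1],
 [-1, -2]].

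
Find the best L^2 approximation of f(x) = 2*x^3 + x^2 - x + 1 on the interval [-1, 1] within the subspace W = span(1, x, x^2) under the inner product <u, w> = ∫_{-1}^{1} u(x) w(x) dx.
g(x) = x^2 + x/5 + 1

The best approximation g ∈ W is the orthogonal projection of f onto W. Writing g = a_0 + a_1 x + a_2 x^2, the coefficients solve the normal equations G · a = b where
  G_{ij} = <φ_i, φ_j> and b_i = <f, φ_i>, with φ_0 = 1, φ_1 = x, φ_2 = x^2.
G =
  [2, 0, 2/3]
  [0, 2/3, 0]
  [2/3, 0, 2/5],
b = (8/3, 2/15, 16/15).
Solving gives a_0 = 1, a_1 = 1/5, a_2 = 1, so
  g(x) = x^2 + x/5 + 1.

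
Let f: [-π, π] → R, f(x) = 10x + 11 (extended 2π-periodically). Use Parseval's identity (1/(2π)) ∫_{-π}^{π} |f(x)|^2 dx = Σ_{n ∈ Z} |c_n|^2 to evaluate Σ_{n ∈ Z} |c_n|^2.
Σ |c_n|^2 = 100π^2/3 + 121

Expand and integrate term by term over [-π, π]:
  ∫ (10x)^2 dx = 100·(2π^3/3); ∫ 2·10·(11)·x dx = 0 (odd integrand); ∫ 11^2 dx = 121·2π.
So (1/(2π)) ∫_{-π}^{π} (10x + 11)^2 dx = 100π^2/3 + 121 = 100π^2/3 + 121.
Parseval ⇒ Σ |c_n|^2 = 100π^2/3 + 121.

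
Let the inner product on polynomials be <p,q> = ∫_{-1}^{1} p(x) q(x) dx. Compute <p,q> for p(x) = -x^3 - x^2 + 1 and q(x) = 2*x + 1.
<p,q> = 8/15

Expand the product: p(x)·q(x) = -2*x^4 - 3*x^3 - x^2 + 2*x + 1.
∫_{-1}^{1} of each monomial x^k gives [2/(k+1) if k even, 0 if k odd]. Integrating term-by-term (or equivalently evaluating the antiderivative F(x) = -2*x^5/5 - 3*x^4/4 - x^3/3 + x^2 + x at the endpoints):
  F(1) − F(−1) = 31/60 − (-1/60) = 8/15.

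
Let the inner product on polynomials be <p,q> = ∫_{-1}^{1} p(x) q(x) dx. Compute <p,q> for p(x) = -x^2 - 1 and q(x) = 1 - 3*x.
<p,q> = -8/3

Expand the product: p(x)·q(x) = 3*x^3 - x^2 + 3*x - 1.
∫_{-1}^{1} of each monomial x^k gives [2/(k+1) if k even, 0 if k odd]. Integrating term-by-term (or equivalently evaluating the antiderivative F(x) = 3*x^4/4 - x^3/3 + 3*x^2/2 - x at the endpoints):
  F(1) − F(−1) = 11/12 − (43/12) = -8/3.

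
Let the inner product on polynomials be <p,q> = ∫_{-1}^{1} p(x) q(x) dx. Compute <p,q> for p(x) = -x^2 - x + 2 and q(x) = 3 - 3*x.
<p,q> = 12

Expand the product: p(x)·q(x) = 3*x^3 - 9*x + 6.
∫_{-1}^{1} of each monomial x^k gives [2/(k+1) if k even, 0 if k odd]. Integrating term-by-term (or equivalently evaluating the antiderivative F(x) = 3*x^4/4 - 9*x^2/2 + 6*x at the endpoints):
  F(1) − F(−1) = 9/4 − (-39/4) = 12.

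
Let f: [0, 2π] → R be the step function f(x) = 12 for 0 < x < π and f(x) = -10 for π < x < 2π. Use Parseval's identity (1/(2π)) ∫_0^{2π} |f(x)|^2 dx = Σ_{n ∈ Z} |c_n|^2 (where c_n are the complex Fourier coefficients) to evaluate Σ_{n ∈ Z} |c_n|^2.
Σ |c_n|^2 = 122

Parseval equates the L^2 energy of f (normalised by 1/(2π)) with the ℓ^2 sum of its Fourier coefficients: (1/(2π)) ∫_0^{2π} |f|^2 = Σ |c_n|^2.
Compute the left side: (1/(2π)) [∫_0^π 12^2 dx + ∫_π^{2π} (-10)^2 dx] = (1/(2π)) · (144π + 100π) = (144 + 100)/2 = 122.
So Σ_{n ∈ Z} |c_n|^2 = 122.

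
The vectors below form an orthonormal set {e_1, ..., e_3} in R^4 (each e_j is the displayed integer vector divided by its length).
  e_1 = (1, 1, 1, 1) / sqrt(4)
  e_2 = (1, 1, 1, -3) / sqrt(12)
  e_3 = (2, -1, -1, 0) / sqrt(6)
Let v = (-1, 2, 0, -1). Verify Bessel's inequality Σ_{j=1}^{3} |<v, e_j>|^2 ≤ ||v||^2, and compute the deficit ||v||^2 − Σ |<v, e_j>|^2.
Σ |<v, e_j>|^2 = 4; ||v||^2 = 6; deficit = 2

Write each e_j = u_j / sqrt(<u_j, u_j>) where u_j is the displayed integer vector. Then <v, e_j> = <v, u_j> / sqrt(<u_j, u_j>), so |<v, e_j>|^2 = <v, u_j>^2 / <u_j, u_j>.
Coefficients: <v, e_1> = 0/sqrt(4), <v, e_2> = 4/sqrt(12), <v, e_3> = -4/sqrt(6).
Square and sum: Σ |<v, e_j>|^2 = 4.
Compute ||v||^2 = v·v = 6.
Deficit = 6 − 4 = 2 ≥ 0, confirming Bessel's inequality. (The deficit equals ||v − Σ <v,e_j> e_j||^2, the squared distance from v to span{e_j}.)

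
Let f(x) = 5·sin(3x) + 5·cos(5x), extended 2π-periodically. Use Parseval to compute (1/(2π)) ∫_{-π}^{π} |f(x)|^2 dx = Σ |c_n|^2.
Σ |c_n|^2 = 25

Expand |f|^2 and use orthogonality of {sin(nx), cos(mx)} on [-π, π]:
  ∫_{-π}^{π} sin(nx)^2 dx = π, ∫ cos(mx)^2 dx = π, and cross terms integrate to 0.
So ∫_{-π}^{π} f(x)^2 dx = 5^2 · π + 5^2 · π = (25 + 25)π.
Divide by 2π: (25 + 25)/2 = 25.
By Parseval, this equals Σ |c_n|^2.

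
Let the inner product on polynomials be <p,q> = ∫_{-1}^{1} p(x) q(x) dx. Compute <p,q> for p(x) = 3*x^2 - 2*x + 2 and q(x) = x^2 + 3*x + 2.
<p,q> = 158/15

Expand the product: p(x)·q(x) = 3*x^4 + 7*x^3 + 2*x^2 + 2*x + 4.
∫_{-1}^{1} of each monomial x^k gives [2/(k+1) if k even, 0 if k odd]. Integrating term-by-term (or equivalently evaluating the antiderivative F(x) = 3*x^5/5 + 7*x^4/4 + 2*x^3/3 + x^2 + 4*x at the endpoints):
  F(1) − F(−1) = 481/60 − (-151/60) = 158/15.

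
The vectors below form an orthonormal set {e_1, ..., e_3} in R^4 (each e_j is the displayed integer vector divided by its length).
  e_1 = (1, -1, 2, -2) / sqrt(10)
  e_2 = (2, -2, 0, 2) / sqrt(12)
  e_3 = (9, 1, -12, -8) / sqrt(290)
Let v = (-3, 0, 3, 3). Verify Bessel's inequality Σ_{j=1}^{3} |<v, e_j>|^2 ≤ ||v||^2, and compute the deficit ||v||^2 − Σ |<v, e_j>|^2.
Σ |<v, e_j>|^2 = 27; ||v||^2 = 27; deficit = 0

Write each e_j = u_j / sqrt(<u_j, u_j>) where u_j is the displayed integer vector. Then <v, e_j> = <v, u_j> / sqrt(<u_j, u_j>), so |<v, e_j>|^2 = <v, u_j>^2 / <u_j, u_j>.
Coefficients: <v, e_1> = -3/sqrt(10), <v, e_2> = 0/sqrt(12), <v, e_3> = -87/sqrt(290).
Square and sum: Σ |<v, e_j>|^2 = 27.
Compute ||v||^2 = v·v = 27.
Deficit = 27 − 27 = 0 ≥ 0, confirming Bessel's inequality. (The deficit equals ||v − Σ <v,e_j> e_j||^2, the squared distance from v to span{e_j}.)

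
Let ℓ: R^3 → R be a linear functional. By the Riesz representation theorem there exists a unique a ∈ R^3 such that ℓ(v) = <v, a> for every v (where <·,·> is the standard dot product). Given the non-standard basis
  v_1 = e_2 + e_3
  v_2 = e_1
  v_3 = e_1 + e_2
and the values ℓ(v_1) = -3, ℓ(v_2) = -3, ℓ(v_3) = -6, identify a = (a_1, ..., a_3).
a = (-3, -3, 0)

Write a = (a_1, ..., a_3) in the standard basis. For each basis vector v_i, ℓ(v_i) = <v_i, a> is a linear equation in the a_j's. Collect the n equations into a matrix system V a = ℓ, where row i of V is v_i (expressed in the standard basis). Since V is invertible (lower-triangular with 1s on the diagonal, up to permutation), solve by back-substitution:
  V =
[[0, 1, 1],
 [1, 0, 0],
 [1, 1, 0]]
  V a = (-3, -3, -6)
Solving gives a = (-3, -3, 0).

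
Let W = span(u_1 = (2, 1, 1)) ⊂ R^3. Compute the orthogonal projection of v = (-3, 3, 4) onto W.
proj_W(v) = (1/3, 1/6, 1/6)

Set up U = [u_1 | ... | u_1] ∈ R^(3×1). The projector onto W = col(U) is P = U (U^T U)^(-1) U^T.
Compute U^T U =
  [6],
and U^T v = (1).
Solve U^T U · c = U^T v for the coefficients: c = (1/6). The projection is proj_W(v) = U c.
Check: (v - proj_W(v)) · u_1 = 0  (should be 0).
Result: proj_W(v) = (1/3, 1/6, 1/6).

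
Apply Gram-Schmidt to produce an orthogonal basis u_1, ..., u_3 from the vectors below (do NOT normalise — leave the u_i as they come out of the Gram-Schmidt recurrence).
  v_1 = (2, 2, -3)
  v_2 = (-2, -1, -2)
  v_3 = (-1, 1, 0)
Orthogonal basis:
  u_1 = (2, 2, -3)
  u_2 = (-2, -1, -2)
  u_3 = (-7/9, 10/9, 2/9)

Apply the Gram-Schmidt recurrence
  u_1 = v_1
  u_i = v_i − Σ_{j<i} ((v_i · u_j) / (u_j · u_j)) · u_j.

Step by step this gives:
  u_1 = (2, 2, -3)
  u_2 = (-2, -1, -2)
  u_3 = (-7/9, 10/9, 2/9)

Orthogonality check:
  u_2 · u_1 = 0 (should be 0)
  u_3 · u_1 = 0 (should be 0)
  u_3 · u_2 = 0 (should be 0)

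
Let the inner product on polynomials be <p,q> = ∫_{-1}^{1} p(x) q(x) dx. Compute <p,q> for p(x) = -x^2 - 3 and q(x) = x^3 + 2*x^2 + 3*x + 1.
<p,q> = -172/15

Expand the product: p(x)·q(x) = -x^5 - 2*x^4 - 6*x^3 - 7*x^2 - 9*x - 3.
∫_{-1}^{1} of each monomial x^k gives [2/(k+1) if k even, 0 if k odd]. Integrating term-by-term (or equivalently evaluating the antiderivative F(x) = -x^6/6 - 2*x^5/5 - 3*x^4/2 - 7*x^3/3 - 9*x^2/2 - 3*x at the endpoints):
  F(1) − F(−1) = -119/10 − (-13/30) = -172/15.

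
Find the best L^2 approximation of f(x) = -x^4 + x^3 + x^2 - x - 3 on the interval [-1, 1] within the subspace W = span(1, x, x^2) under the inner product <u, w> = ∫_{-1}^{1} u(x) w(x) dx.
g(x) = x^2/7 - 2*x/5 - 102/35

The best approximation g ∈ W is the orthogonal projection of f onto W. Writing g = a_0 + a_1 x + a_2 x^2, the coefficients solve the normal equations G · a = b where
  G_{ij} = <φ_i, φ_j> and b_i = <f, φ_i>, with φ_0 = 1, φ_1 = x, φ_2 = x^2.
G =
  [2, 0, 2/3]
  [0, 2/3, 0]
  [2/3, 0, 2/5],
b = (-86/15, -4/15, -66/35).
Solving gives a_0 = -102/35, a_1 = -2/5, a_2 = 1/7, so
  g(x) = x^2/7 - 2*x/5 - 102/35.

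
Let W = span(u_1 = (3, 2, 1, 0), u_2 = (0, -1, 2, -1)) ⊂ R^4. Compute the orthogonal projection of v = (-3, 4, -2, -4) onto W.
proj_W(v) = (-9/14, 5/21, -65/42, 2/3)

Set up U = [u_1 | ... | u_2] ∈ R^(4×2). The projector onto W = col(U) is P = U (U^T U)^(-1) U^T.
Compute U^T U =
  [14, 0]
  [0, 6],
and U^T v = (-3, -4).
Solve U^T U · c = U^T v for the coefficients: c = (-3/14, -2/3). The projection is proj_W(v) = U c.
Check: (v - proj_W(v)) · u_1 = 0  (should be 0).
Check: (v - proj_W(v)) · u_2 = 0  (should be 0).
Result: proj_W(v) = (-9/14, 5/21, -65/42, 2/3).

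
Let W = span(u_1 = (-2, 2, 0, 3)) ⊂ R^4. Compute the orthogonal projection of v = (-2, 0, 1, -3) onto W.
proj_W(v) = (10/17, -10/17, 0, -15/17)

Set up U = [u_1 | ... | u_1] ∈ R^(4×1). The projector onto W = col(U) is P = U (U^T U)^(-1) U^T.
Compute U^T U =
  [17],
and U^T v = (-5).
Solve U^T U · c = U^T v for the coefficients: c = (-5/17). The projection is proj_W(v) = U c.
Check: (v - proj_W(v)) · u_1 = 0  (should be 0).
Result: proj_W(v) = (10/17, -10/17, 0, -15/17).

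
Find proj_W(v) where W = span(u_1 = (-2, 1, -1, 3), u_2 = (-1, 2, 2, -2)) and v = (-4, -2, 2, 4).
proj_W(v) = (-388/179, 200/179, -184/179, 568/179)

Set up U = [u_1 | ... | u_2] ∈ R^(4×2). The projector onto W = col(U) is P = U (U^T U)^(-1) U^T.
Compute U^T U =
  [15, -4]
  [-4, 13],
and U^T v = (16, -4).
Solve U^T U · c = U^T v for the coefficients: c = (192/179, 4/179). The projection is proj_W(v) = U c.
Check: (v - proj_W(v)) · u_1 = 0  (should be 0).
Check: (v - proj_W(v)) · u_2 = 0  (should be 0).
Result: proj_W(v) = (-388/179, 200/179, -184/179, 568/179).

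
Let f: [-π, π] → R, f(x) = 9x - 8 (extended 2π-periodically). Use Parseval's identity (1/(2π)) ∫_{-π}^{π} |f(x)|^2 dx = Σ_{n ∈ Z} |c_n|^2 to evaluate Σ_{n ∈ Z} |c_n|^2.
Σ |c_n|^2 = 27π^2 + 64

Expand and integrate term by term over [-π, π]:
  ∫ (9x)^2 dx = 81·(2π^3/3); ∫ 2·9·(-8)·x dx = 0 (odd integrand); ∫ (-8)^2 dx = 64·2π.
So (1/(2π)) ∫_{-π}^{π} (9x - 8)^2 dx = 81π^2/3 + 64 = 27π^2 + 64.
Parseval ⇒ Σ |c_n|^2 = 27π^2 + 64.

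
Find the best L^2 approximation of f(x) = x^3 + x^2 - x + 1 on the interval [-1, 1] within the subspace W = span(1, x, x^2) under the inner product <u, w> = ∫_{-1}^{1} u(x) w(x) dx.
g(x) = x^2 - 2*x/5 + 1

The best approximation g ∈ W is the orthogonal projection of f onto W. Writing g = a_0 + a_1 x + a_2 x^2, the coefficients solve the normal equations G · a = b where
  G_{ij} = <φ_i, φ_j> and b_i = <f, φ_i>, with φ_0 = 1, φ_1 = x, φ_2 = x^2.
G =
  [2, 0, 2/3]
  [0, 2/3, 0]
  [2/3, 0, 2/5],
b = (8/3, -4/15, 16/15).
Solving gives a_0 = 1, a_1 = -2/5, a_2 = 1, so
  g(x) = x^2 - 2*x/5 + 1.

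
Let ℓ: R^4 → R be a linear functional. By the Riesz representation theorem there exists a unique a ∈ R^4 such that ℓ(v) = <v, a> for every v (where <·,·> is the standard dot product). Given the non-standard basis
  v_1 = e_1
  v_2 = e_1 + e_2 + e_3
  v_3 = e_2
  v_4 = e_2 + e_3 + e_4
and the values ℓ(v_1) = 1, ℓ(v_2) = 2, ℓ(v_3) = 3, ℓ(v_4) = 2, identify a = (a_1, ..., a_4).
a = (1, 3, -2, 1)

Write a = (a_1, ..., a_4) in the standard basis. For each basis vector v_i, ℓ(v_i) = <v_i, a> is a linear equation in the a_j's. Collect the n equations into a matrix system V a = ℓ, where row i of V is v_i (expressed in the standard basis). Since V is invertible (lower-triangular with 1s on the diagonal, up to permutation), solve by back-substitution:
  V =
[[1, 0, 0, 0],
 [1, 1, 1, 0],
 [0, 1, 0, 0],
 [0, 1, 1, 1]]
  V a = (1, 2, 3, 2)
Solving gives a = (1, 3, -2, 1).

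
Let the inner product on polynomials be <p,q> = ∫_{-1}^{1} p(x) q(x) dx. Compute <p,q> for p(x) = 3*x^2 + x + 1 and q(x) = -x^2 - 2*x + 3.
<p,q> = 44/5

Expand the product: p(x)·q(x) = -3*x^4 - 7*x^3 + 6*x^2 + x + 3.
∫_{-1}^{1} of each monomial x^k gives [2/(k+1) if k even, 0 if k odd]. Integrating term-by-term (or equivalently evaluating the antiderivative F(x) = -3*x^5/5 - 7*x^4/4 + 2*x^3 + x^2/2 + 3*x at the endpoints):
  F(1) − F(−1) = 63/20 − (-113/20) = 44/5.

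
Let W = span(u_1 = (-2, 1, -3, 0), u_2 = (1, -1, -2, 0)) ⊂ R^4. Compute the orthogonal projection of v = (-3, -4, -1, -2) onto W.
proj_W(v) = (-1/5, -2/25, -39/25, 0)

Set up U = [u_1 | ... | u_2] ∈ R^(4×2). The projector onto W = col(U) is P = U (U^T U)^(-1) U^T.
Compute U^T U =
  [14, 3]
  [3, 6],
and U^T v = (5, 3).
Solve U^T U · c = U^T v for the coefficients: c = (7/25, 9/25). The projection is proj_W(v) = U c.
Check: (v - proj_W(v)) · u_1 = 0  (should be 0).
Check: (v - proj_W(v)) · u_2 = 0  (should be 0).
Result: proj_W(v) = (-1/5, -2/25, -39/25, 0).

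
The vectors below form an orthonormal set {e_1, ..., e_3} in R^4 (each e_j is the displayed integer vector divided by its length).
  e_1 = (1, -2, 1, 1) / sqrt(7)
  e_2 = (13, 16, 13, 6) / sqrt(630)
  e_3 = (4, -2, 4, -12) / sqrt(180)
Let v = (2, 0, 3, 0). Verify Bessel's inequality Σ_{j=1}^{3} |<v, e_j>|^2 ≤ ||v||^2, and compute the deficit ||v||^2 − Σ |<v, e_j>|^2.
Σ |<v, e_j>|^2 = 25/2; ||v||^2 = 13; deficit = 1/2

Write each e_j = u_j / sqrt(<u_j, u_j>) where u_j is the displayed integer vector. Then <v, e_j> = <v, u_j> / sqrt(<u_j, u_j>), so |<v, e_j>|^2 = <v, u_j>^2 / <u_j, u_j>.
Coefficients: <v, e_1> = 5/sqrt(7), <v, e_2> = 65/sqrt(630), <v, e_3> = 20/sqrt(180).
Square and sum: Σ |<v, e_j>|^2 = 25/2.
Compute ||v||^2 = v·v = 13.
Deficit = 13 − 25/2 = 1/2 ≥ 0, confirming Bessel's inequality. (The deficit equals ||v − Σ <v,e_j> e_j||^2, the squared distance from v to span{e_j}.)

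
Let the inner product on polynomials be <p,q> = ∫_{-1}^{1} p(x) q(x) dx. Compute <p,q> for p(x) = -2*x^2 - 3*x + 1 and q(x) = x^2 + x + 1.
<p,q> = -22/15

Expand the product: p(x)·q(x) = -2*x^4 - 5*x^3 - 4*x^2 - 2*x + 1.
∫_{-1}^{1} of each monomial x^k gives [2/(k+1) if k even, 0 if k odd]. Integrating term-by-term (or equivalently evaluating the antiderivative F(x) = -2*x^5/5 - 5*x^4/4 - 4*x^3/3 - x^2 + x at the endpoints):
  F(1) − F(−1) = -179/60 − (-91/60) = -22/15.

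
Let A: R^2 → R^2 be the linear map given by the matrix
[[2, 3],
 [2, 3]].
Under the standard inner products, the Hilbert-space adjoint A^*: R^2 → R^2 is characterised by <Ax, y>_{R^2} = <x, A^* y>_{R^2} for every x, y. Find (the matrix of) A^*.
A^* = A^T =
[[2, 2],
 [3, 3]]

For real matrices with standard dot products, the defining identity <Ax, y> = <x, A^* y> gives (Ax)^T y = x^T (A^*) y, i.e. x^T A^T y = x^T (A^*) y. Since this holds for all x, y, we must have A^* = A^T. Therefore
A^* =
[[2, 2],
 [3, 3]].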